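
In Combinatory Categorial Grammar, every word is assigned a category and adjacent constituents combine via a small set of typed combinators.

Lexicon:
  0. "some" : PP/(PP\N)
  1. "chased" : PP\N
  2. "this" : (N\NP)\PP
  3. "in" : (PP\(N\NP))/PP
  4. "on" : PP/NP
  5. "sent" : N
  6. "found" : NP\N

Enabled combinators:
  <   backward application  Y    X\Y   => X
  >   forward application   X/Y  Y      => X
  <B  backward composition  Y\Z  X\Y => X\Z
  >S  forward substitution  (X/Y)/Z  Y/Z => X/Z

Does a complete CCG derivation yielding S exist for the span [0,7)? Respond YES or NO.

PP/(PP\N) PP\N (N\NP)\PP (PP\(N\NP))/PP PP/NP N NP\N
CKY chart[0,7] = {PP}; S ∉ chart

NO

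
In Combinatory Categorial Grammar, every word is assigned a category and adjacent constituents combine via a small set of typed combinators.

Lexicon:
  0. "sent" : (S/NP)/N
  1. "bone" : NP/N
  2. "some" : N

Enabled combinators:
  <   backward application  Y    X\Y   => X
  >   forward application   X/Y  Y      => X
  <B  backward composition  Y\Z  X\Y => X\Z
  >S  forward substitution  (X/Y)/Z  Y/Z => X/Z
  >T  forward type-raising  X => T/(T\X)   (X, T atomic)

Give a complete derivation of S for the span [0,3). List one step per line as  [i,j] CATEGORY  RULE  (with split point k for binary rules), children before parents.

[0,1] (S/NP)/N  lex  "sent"
[1,2] NP/N  lex  "bone"
[0,2] S/N  >S  k=1
[2,3] N  lex  "some"
[0,3] S  >  k=2

[0,3] S   >
  [0,2] S/N   >S
    [0,1] "sent" : (S/NP)/N
    [1,2] "bone" : NP/N
  [2,3] "some" : N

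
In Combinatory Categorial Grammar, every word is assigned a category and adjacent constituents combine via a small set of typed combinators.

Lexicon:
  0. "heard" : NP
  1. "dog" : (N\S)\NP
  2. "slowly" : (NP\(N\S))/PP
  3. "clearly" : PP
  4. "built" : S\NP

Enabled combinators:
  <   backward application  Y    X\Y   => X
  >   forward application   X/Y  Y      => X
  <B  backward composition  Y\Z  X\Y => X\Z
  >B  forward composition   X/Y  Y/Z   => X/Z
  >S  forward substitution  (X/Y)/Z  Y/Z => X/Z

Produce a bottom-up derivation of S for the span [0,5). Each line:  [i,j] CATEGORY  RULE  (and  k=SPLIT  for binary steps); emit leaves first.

[0,5] S   <
  [0,4] NP   <
    [0,2] N\S   <
      [0,1] "heard" : NP
      [1,2] "dog" : (N\S)\NP
    [2,4] NP\(N\S)   >
      [2,3] "slowly" : (NP\(N\S))/PP
      [3,4] "clearly" : PP
  [4,5] "built" : S\NP

[0,1] NP  lex  "heard"
[1,2] (N\S)\NP  lex  "dog"
[0,2] N\S  <  k=1
[2,3] (NP\(N\S))/PP  lex  "slowly"
[3,4] PP  lex  "clearly"
[2,4] NP\(N\S)  >  k=3
[0,4] NP  <  k=2
[4,5] S\NP  lex  "built"
[0,5] S  <  k=4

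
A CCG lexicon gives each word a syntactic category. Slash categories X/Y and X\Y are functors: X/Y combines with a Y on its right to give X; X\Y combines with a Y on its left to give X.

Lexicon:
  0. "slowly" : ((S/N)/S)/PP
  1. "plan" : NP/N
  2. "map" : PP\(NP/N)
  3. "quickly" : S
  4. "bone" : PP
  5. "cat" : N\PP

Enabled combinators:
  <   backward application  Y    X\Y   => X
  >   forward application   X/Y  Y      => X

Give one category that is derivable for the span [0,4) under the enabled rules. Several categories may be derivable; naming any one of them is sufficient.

[0,6] S   >
  [0,4] S/N   >
    [0,3] (S/N)/S   >
      [0,1] "slowly" : ((S/N)/S)/PP
      [1,3] PP   <
        [1,2] "plan" : NP/N
        [2,3] "map" : PP\(NP/N)
    [3,4] "quickly" : S
  [4,6] N   <
    [4,5] "bone" : PP
    [5,6] "cat" : N\PP

S/N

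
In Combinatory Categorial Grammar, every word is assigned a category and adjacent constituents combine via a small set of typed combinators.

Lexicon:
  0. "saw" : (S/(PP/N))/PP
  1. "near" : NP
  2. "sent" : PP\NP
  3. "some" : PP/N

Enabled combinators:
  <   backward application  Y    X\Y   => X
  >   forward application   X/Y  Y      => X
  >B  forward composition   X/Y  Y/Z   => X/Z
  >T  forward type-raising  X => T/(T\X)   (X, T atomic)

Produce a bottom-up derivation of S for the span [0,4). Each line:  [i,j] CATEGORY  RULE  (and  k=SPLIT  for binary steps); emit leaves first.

[0,4] S   >
  [0,3] S/(PP/N)   >
    [0,1] "saw" : (S/(PP/N))/PP
    [1,3] PP   <
      [1,2] "near" : NP
      [2,3] "sent" : PP\NP
  [3,4] "some" : PP/N

[0,1] (S/(PP/N))/PP  lex  "saw"
[1,2] NP  lex  "near"
[2,3] PP\NP  lex  "sent"
[1,3] PP  <  k=2
[0,3] S/(PP/N)  >  k=1
[3,4] PP/N  lex  "some"
[0,4] S  >  k=3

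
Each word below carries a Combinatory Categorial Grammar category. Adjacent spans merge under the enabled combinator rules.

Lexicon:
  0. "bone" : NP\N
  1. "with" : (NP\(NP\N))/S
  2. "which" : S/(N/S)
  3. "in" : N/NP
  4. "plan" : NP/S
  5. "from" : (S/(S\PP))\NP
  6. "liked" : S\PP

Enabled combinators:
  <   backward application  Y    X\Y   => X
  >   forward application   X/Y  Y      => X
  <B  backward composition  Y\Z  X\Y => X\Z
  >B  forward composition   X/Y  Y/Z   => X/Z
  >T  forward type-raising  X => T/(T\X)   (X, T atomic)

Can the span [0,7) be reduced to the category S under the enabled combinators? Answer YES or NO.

YES

[0,7] S   >
  [0,6] S/(S\PP)   <
    [0,5] NP   <
      [0,1] "bone" : NP\N
      [1,5] NP\(NP\N)   >
        [1,2] "with" : (NP\(NP\N))/S
        [2,5] S   >
          [2,3] "which" : S/(N/S)
          [3,5] N/S   >B
            [3,4] "in" : N/NP
            [4,5] "plan" : NP/S
    [5,6] "from" : (S/(S\PP))\NP
  [6,7] "liked" : S\PP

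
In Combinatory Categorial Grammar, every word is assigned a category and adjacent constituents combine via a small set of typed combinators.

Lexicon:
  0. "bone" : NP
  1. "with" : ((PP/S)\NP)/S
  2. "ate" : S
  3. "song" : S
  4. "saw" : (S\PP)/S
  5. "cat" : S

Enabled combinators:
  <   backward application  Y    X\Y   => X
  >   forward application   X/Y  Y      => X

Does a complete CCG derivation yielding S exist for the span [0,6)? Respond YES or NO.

[0,6] S   <
  [0,4] PP   >
    [0,3] PP/S   <
      [0,1] "bone" : NP
      [1,3] (PP/S)\NP   >
        [1,2] "with" : ((PP/S)\NP)/S
        [2,3] "ate" : S
    [3,4] "song" : S
  [4,6] S\PP   >
    [4,5] "saw" : (S\PP)/S
    [5,6] "cat" : S

YES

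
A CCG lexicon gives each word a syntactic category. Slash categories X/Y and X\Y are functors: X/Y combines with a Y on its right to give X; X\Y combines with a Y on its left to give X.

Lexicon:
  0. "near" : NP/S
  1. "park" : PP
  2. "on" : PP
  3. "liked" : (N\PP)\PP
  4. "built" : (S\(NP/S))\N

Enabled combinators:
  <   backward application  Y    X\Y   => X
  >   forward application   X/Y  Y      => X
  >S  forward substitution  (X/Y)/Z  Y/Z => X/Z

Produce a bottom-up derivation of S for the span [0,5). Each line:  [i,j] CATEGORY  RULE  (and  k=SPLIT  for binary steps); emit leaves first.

[0,1] NP/S  lex  "near"
[1,2] PP  lex  "park"
[2,3] PP  lex  "on"
[3,4] (N\PP)\PP  lex  "liked"
[2,4] N\PP  <  k=3
[1,4] N  <  k=2
[4,5] (S\(NP/S))\N  lex  "built"
[1,5] S\(NP/S)  <  k=4
[0,5] S  <  k=1

[0,5] S   <
  [0,1] "near" : NP/S
  [1,5] S\(NP/S)   <
    [1,4] N   <
      [1,2] "park" : PP
      [2,4] N\PP   <
        [2,3] "on" : PP
        [3,4] "liked" : (N\PP)\PP
    [4,5] "built" : (S\(NP/S))\N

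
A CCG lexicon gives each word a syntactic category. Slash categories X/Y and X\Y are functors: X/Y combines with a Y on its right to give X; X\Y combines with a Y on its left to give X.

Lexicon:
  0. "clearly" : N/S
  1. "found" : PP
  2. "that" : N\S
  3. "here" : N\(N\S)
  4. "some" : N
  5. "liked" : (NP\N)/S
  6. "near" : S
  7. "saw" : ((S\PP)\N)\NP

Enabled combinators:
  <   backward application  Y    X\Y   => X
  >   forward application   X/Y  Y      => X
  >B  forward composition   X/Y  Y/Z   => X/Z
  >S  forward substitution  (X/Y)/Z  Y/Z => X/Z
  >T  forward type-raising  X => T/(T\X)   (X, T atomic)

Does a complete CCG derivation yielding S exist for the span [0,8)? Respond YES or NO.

N/S PP N\S N\(N\S) N (NP\N)/S S ((S\PP)\N)\NP
CKY chart[0,8] = {N, N/(N\N), N/(S\S), NP/(NP\N), PP/(PP\N), S/(S\N)}; S ∉ chart

NO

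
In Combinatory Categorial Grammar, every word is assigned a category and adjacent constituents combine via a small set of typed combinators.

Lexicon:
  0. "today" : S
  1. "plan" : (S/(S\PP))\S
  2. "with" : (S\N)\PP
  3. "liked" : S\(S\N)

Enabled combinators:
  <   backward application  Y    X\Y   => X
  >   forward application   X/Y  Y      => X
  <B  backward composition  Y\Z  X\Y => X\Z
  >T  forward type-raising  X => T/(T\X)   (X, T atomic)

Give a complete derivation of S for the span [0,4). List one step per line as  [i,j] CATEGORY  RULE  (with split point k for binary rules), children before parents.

[0,1] S  lex  "today"
[1,2] (S/(S\PP))\S  lex  "plan"
[0,2] S/(S\PP)  <  k=1
[2,3] (S\N)\PP  lex  "with"
[3,4] S\(S\N)  lex  "liked"
[2,4] S\PP  <B  k=3
[0,4] S  >  k=2

[0,4] S   >
  [0,2] S/(S\PP)   <
    [0,1] "today" : S
    [1,2] "plan" : (S/(S\PP))\S
  [2,4] S\PP   <B
    [2,3] "with" : (S\N)\PP
    [3,4] "liked" : S\(S\N)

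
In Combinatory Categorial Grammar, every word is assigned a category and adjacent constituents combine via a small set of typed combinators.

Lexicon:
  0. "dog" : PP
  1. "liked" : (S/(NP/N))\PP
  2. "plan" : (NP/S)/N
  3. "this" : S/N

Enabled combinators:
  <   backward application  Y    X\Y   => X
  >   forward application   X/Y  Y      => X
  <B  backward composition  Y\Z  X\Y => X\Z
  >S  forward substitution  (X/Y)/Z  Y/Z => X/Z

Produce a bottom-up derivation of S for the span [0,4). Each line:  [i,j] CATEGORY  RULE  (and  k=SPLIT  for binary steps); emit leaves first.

[0,4] S   >
  [0,2] S/(NP/N)   <
    [0,1] "dog" : PP
    [1,2] "liked" : (S/(NP/N))\PP
  [2,4] NP/N   >S
    [2,3] "plan" : (NP/S)/N
    [3,4] "this" : S/N

[0,1] PP  lex  "dog"
[1,2] (S/(NP/N))\PP  lex  "liked"
[0,2] S/(NP/N)  <  k=1
[2,3] (NP/S)/N  lex  "plan"
[3,4] S/N  lex  "this"
[2,4] NP/N  >S  k=3
[0,4] S  >  k=2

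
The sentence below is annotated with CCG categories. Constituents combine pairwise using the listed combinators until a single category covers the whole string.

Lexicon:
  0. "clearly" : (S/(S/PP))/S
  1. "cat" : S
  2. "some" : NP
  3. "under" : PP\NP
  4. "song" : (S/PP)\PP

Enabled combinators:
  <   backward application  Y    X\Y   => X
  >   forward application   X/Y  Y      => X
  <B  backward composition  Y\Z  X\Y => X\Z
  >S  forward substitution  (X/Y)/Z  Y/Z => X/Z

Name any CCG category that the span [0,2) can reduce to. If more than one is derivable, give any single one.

S/(S/PP)

[0,5] S   >
  [0,2] S/(S/PP)   >
    [0,1] "clearly" : (S/(S/PP))/S
    [1,2] "cat" : S
  [2,5] S/PP   <
    [2,4] PP   <
      [2,3] "some" : NP
      [3,4] "under" : PP\NP
    [4,5] "song" : (S/PP)\PP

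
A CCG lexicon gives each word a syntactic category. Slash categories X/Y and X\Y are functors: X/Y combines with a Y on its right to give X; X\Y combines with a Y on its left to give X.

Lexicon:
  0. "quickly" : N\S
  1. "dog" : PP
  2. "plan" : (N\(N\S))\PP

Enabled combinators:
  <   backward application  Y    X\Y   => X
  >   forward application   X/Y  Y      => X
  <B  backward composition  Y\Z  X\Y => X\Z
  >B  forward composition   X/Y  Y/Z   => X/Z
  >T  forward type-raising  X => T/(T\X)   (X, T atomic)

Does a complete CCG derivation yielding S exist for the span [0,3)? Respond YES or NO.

NO

N\S PP (N\(N\S))\PP
CKY chart[0,3] = {N, N/(N\N), NP/(NP\N), PP/(PP\N), S/(S\N)}; S ∉ chart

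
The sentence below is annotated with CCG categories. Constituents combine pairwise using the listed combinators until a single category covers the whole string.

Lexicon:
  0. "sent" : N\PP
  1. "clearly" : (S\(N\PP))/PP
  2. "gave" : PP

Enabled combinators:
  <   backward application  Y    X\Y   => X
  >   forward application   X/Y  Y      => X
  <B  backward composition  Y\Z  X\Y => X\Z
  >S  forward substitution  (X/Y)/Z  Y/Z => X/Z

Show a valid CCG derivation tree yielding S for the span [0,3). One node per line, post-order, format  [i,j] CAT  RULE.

[0,3] S   <
  [0,1] "sent" : N\PP
  [1,3] S\(N\PP)   >
    [1,2] "clearly" : (S\(N\PP))/PP
    [2,3] "gave" : PP

[0,1] N\PP  lex  "sent"
[1,2] (S\(N\PP))/PP  lex  "clearly"
[2,3] PP  lex  "gave"
[1,3] S\(N\PP)  >  k=2
[0,3] S  <  k=1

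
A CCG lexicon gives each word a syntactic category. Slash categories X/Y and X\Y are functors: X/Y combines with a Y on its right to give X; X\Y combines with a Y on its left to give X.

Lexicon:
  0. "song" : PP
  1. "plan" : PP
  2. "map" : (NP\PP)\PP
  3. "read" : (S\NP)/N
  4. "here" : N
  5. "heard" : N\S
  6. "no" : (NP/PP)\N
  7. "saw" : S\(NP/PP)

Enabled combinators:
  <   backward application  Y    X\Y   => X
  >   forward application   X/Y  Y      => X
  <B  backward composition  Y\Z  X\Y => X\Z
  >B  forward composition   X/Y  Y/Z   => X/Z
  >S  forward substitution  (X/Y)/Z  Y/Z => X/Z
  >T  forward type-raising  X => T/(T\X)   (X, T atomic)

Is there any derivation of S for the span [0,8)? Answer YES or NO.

YES

[0,8] S   <
  [0,1] "song" : PP
  [1,8] S\PP   <B
    [1,5] S\PP   <B
      [1,3] NP\PP   <
        [1,2] "plan" : PP
        [2,3] "map" : (NP\PP)\PP
      [3,5] S\NP   >
        [3,4] "read" : (S\NP)/N
        [4,5] "here" : N
    [5,8] S\S   <B
      [5,6] "heard" : N\S
      [6,8] S\N   <B
        [6,7] "no" : (NP/PP)\N
        [7,8] "saw" : S\(NP/PP)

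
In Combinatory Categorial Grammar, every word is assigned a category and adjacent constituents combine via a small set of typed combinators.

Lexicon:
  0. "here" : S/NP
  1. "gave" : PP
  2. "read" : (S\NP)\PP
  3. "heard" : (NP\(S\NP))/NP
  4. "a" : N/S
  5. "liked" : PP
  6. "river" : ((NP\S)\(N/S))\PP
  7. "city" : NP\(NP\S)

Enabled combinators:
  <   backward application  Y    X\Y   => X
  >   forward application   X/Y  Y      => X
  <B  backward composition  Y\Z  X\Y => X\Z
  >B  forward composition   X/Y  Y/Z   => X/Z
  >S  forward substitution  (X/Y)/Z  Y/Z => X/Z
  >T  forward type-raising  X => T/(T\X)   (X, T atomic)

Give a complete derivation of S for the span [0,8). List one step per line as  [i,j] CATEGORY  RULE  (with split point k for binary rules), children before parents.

[0,1] S/NP  lex  "here"
[1,2] PP  lex  "gave"
[2,3] (S\NP)\PP  lex  "read"
[3,4] (NP\(S\NP))/NP  lex  "heard"
[4,5] N/S  lex  "a"
[5,6] PP  lex  "liked"
[6,7] ((NP\S)\(N/S))\PP  lex  "river"
[5,7] (NP\S)\(N/S)  <  k=6
[4,7] NP\S  <  k=5
[7,8] NP\(NP\S)  lex  "city"
[4,8] NP  <  k=7
[3,8] NP\(S\NP)  >  k=4
[2,8] NP\PP  <B  k=3
[1,8] NP  <  k=2
[0,8] S  >  k=1

[0,8] S   >
  [0,1] "here" : S/NP
  [1,8] NP   <
    [1,2] "gave" : PP
    [2,8] NP\PP   <B
      [2,3] "read" : (S\NP)\PP
      [3,8] NP\(S\NP)   >
        [3,4] "heard" : (NP\(S\NP))/NP
        [4,8] NP   <
          [4,7] NP\S   <
            [4,5] "a" : N/S
            [5,7] (NP\S)\(N/S)   <
              [5,6] "liked" : PP
              [6,7] "river" : ((NP\S)\(N/S))\PP
          [7,8] "city" : NP\(NP\S)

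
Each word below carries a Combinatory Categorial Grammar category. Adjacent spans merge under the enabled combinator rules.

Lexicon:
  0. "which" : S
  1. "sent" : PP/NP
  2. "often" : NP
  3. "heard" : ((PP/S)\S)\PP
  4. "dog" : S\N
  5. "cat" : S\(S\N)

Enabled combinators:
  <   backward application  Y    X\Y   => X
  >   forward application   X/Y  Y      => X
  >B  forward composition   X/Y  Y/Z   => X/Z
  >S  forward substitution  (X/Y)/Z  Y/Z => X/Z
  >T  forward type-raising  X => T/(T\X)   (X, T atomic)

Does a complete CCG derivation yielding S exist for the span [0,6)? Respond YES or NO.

S PP/NP NP ((PP/S)\S)\PP S\N S\(S\N)
CKY chart[0,6] = {N/(N\PP), NP/(NP\PP), PP, PP/(PP\PP), PP/(S\S), S/(S\PP)}; S ∉ chart

NO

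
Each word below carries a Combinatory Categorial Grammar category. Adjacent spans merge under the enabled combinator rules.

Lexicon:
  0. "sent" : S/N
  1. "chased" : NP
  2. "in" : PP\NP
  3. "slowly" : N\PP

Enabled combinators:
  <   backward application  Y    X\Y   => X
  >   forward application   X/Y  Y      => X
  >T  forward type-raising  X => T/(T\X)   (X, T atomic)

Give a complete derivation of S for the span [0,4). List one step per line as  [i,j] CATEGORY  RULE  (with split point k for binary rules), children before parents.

[0,4] S   >
  [0,1] "sent" : S/N
  [1,4] N   <
    [1,3] PP   <
      [1,2] "chased" : NP
      [2,3] "in" : PP\NP
    [3,4] "slowly" : N\PP

[0,1] S/N  lex  "sent"
[1,2] NP  lex  "chased"
[2,3] PP\NP  lex  "in"
[1,3] PP  <  k=2
[3,4] N\PP  lex  "slowly"
[1,4] N  <  k=3
[0,4] S  >  k=1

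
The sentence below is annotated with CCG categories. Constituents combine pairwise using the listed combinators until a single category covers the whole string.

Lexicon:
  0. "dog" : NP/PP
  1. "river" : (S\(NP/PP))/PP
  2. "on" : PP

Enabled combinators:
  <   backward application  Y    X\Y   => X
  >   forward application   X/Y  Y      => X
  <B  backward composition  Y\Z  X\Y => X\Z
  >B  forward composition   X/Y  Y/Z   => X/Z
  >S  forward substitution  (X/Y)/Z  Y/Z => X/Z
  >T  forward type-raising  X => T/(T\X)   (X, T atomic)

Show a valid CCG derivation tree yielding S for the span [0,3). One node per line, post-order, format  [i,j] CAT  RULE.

[0,3] S   <
  [0,1] "dog" : NP/PP
  [1,3] S\(NP/PP)   >
    [1,2] "river" : (S\(NP/PP))/PP
    [2,3] "on" : PP

[0,1] NP/PP  lex  "dog"
[1,2] (S\(NP/PP))/PP  lex  "river"
[2,3] PP  lex  "on"
[1,3] S\(NP/PP)  >  k=2
[0,3] S  <  k=1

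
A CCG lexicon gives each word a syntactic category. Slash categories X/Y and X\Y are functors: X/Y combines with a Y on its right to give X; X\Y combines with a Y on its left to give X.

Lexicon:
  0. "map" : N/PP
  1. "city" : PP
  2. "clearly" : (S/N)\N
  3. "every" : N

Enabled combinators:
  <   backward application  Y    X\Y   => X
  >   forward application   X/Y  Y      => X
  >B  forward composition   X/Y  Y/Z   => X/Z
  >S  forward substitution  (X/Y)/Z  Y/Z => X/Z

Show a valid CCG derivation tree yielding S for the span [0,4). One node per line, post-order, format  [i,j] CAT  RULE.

[0,1] N/PP  lex  "map"
[1,2] PP  lex  "city"
[0,2] N  >  k=1
[2,3] (S/N)\N  lex  "clearly"
[0,3] S/N  <  k=2
[3,4] N  lex  "every"
[0,4] S  >  k=3

[0,4] S   >
  [0,3] S/N   <
    [0,2] N   >
      [0,1] "map" : N/PP
      [1,2] "city" : PP
    [2,3] "clearly" : (S/N)\N
  [3,4] "every" : N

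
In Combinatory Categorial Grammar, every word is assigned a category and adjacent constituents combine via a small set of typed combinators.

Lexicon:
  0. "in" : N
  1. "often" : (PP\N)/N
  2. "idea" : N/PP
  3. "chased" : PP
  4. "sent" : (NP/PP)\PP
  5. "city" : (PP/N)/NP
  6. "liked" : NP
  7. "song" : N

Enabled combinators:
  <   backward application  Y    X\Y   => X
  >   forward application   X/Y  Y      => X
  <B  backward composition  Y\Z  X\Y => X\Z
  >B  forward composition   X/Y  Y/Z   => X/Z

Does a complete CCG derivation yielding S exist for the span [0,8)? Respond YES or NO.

NO

N (PP\N)/N N/PP PP (NP/PP)\PP (PP/N)/NP NP N
CKY chart[0,8] = {NP}; S ∉ chart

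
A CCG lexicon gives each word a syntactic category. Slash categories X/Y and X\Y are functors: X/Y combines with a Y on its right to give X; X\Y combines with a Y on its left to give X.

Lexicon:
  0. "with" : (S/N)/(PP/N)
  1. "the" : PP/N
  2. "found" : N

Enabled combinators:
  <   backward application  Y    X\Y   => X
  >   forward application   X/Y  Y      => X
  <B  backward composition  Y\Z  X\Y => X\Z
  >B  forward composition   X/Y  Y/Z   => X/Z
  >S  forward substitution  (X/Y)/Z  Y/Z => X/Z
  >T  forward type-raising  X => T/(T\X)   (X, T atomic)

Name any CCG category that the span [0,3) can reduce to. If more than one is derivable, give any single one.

S

[0,3] S   >
  [0,2] S/N   >
    [0,1] "with" : (S/N)/(PP/N)
    [1,2] "the" : PP/N
  [2,3] "found" : N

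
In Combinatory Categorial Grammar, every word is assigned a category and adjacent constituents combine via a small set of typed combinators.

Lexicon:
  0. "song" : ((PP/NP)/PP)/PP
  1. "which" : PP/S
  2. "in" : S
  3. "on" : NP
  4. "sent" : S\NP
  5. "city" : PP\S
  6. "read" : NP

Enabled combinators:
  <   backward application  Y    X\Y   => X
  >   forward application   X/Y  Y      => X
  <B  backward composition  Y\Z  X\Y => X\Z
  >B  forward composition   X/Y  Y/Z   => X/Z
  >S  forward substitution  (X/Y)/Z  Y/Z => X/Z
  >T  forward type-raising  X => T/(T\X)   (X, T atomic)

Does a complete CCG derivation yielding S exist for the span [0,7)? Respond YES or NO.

NO

((PP/NP)/PP)/PP PP/S S NP S\NP PP\S NP
CKY chart[0,7] = {N/(N\PP), NP/(NP\PP), PP, PP/(NP\NP), PP/(PP\PP), S/(S\PP)}; S ∉ chart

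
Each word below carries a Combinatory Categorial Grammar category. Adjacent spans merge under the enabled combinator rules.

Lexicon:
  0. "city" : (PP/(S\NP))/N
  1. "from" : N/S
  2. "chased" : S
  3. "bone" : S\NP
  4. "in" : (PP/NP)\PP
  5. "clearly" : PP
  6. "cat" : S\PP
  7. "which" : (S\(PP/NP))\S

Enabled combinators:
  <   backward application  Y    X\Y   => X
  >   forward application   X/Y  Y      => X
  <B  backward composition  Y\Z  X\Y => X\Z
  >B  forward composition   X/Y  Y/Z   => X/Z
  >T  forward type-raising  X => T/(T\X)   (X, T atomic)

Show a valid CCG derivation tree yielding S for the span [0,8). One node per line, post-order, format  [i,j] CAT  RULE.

[0,8] S   <
  [0,4] PP   >
    [0,3] PP/(S\NP)   >
      [0,1] "city" : (PP/(S\NP))/N
      [1,3] N   >
        [1,2] "from" : N/S
        [2,3] "chased" : S
    [3,4] "bone" : S\NP
  [4,8] S\PP   <B
    [4,5] "in" : (PP/NP)\PP
    [5,8] S\(PP/NP)   <
      [5,7] S   <
        [5,6] "clearly" : PP
        [6,7] "cat" : S\PP
      [7,8] "which" : (S\(PP/NP))\S

[0,1] (PP/(S\NP))/N  lex  "city"
[1,2] N/S  lex  "from"
[2,3] S  lex  "chased"
[1,3] N  >  k=2
[0,3] PP/(S\NP)  >  k=1
[3,4] S\NP  lex  "bone"
[0,4] PP  >  k=3
[4,5] (PP/NP)\PP  lex  "in"
[5,6] PP  lex  "clearly"
[6,7] S\PP  lex  "cat"
[5,7] S  <  k=6
[7,8] (S\(PP/NP))\S  lex  "which"
[5,8] S\(PP/NP)  <  k=7
[4,8] S\PP  <B  k=5
[0,8] S  <  k=4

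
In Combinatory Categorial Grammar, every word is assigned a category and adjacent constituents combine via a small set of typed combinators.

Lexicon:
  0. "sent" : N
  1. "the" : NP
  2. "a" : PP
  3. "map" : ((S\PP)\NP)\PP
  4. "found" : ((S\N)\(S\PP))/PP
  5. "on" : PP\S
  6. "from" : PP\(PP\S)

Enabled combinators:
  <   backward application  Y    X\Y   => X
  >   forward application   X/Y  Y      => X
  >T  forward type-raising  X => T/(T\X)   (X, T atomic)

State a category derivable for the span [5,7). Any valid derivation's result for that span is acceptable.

[0,7] S   <
  [0,1] "sent" : N
  [1,7] S\N   <
    [1,4] S\PP   <
      [1,2] "the" : NP
      [2,4] (S\PP)\NP   <
        [2,3] "a" : PP
        [3,4] "map" : ((S\PP)\NP)\PP
    [4,7] (S\N)\(S\PP)   >
      [4,5] "found" : ((S\N)\(S\PP))/PP
      [5,7] PP   <
        [5,6] "on" : PP\S
        [6,7] "from" : PP\(PP\S)

PP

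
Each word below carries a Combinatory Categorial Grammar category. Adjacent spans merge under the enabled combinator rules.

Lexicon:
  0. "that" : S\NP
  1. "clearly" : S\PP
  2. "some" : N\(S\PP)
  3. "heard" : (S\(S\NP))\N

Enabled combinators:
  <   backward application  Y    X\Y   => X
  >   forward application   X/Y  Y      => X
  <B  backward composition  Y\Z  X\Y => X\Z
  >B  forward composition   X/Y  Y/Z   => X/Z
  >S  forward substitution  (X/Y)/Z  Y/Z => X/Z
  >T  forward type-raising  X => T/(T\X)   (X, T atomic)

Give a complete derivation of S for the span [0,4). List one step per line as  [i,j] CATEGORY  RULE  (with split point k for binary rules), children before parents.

[0,4] S   <
  [0,1] "that" : S\NP
  [1,4] S\(S\NP)   <
    [1,3] N   <
      [1,2] "clearly" : S\PP
      [2,3] "some" : N\(S\PP)
    [3,4] "heard" : (S\(S\NP))\N

[0,1] S\NP  lex  "that"
[1,2] S\PP  lex  "clearly"
[2,3] N\(S\PP)  lex  "some"
[1,3] N  <  k=2
[3,4] (S\(S\NP))\N  lex  "heard"
[1,4] S\(S\NP)  <  k=3
[0,4] S  <  k=1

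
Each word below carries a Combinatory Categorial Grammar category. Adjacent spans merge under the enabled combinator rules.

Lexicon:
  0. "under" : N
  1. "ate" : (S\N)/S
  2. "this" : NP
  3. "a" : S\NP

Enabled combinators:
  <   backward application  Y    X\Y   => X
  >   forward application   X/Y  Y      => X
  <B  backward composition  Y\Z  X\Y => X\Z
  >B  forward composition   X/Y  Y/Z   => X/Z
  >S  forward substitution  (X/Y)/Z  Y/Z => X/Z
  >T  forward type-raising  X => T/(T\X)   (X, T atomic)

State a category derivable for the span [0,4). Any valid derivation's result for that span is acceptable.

[0,4] S   >
  [0,1] S/(S\N)   >T
    [0,1] "under" : N
  [1,4] S\N   >
    [1,2] "ate" : (S\N)/S
    [2,4] S   >
      [2,3] S/(S\NP)   >T
        [2,3] "this" : NP
      [3,4] "a" : S\NP

S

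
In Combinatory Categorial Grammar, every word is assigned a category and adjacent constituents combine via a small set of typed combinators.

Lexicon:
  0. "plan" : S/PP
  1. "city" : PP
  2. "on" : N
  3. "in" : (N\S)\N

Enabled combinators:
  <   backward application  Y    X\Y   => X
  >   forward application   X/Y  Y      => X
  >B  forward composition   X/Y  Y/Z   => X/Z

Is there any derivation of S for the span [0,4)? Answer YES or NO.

NO

S/PP PP N (N\S)\N
CKY chart[0,4] = {N}; S ∉ chart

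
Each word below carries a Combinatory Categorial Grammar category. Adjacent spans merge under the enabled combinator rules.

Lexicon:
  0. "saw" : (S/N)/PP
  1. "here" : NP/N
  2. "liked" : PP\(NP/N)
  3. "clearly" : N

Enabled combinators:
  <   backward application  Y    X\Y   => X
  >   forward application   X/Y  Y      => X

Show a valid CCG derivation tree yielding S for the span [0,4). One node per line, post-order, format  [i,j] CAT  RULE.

[0,1] (S/N)/PP  lex  "saw"
[1,2] NP/N  lex  "here"
[2,3] PP\(NP/N)  lex  "liked"
[1,3] PP  <  k=2
[0,3] S/N  >  k=1
[3,4] N  lex  "clearly"
[0,4] S  >  k=3

[0,4] S   >
  [0,3] S/N   >
    [0,1] "saw" : (S/N)/PP
    [1,3] PP   <
      [1,2] "here" : NP/N
      [2,3] "liked" : PP\(NP/N)
  [3,4] "clearly" : N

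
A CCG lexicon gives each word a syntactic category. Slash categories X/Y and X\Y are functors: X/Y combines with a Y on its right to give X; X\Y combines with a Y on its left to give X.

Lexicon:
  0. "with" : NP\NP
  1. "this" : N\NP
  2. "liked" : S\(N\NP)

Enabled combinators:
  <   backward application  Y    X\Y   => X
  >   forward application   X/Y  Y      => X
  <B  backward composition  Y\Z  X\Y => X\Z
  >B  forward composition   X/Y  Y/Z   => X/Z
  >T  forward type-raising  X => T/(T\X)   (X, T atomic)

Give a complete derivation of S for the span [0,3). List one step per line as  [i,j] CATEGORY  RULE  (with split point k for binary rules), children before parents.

[0,3] S   <
  [0,2] N\NP   <B
    [0,1] "with" : NP\NP
    [1,2] "this" : N\NP
  [2,3] "liked" : S\(N\NP)

[0,1] NP\NP  lex  "with"
[1,2] N\NP  lex  "this"
[0,2] N\NP  <B  k=1
[2,3] S\(N\NP)  lex  "liked"
[0,3] S  <  k=2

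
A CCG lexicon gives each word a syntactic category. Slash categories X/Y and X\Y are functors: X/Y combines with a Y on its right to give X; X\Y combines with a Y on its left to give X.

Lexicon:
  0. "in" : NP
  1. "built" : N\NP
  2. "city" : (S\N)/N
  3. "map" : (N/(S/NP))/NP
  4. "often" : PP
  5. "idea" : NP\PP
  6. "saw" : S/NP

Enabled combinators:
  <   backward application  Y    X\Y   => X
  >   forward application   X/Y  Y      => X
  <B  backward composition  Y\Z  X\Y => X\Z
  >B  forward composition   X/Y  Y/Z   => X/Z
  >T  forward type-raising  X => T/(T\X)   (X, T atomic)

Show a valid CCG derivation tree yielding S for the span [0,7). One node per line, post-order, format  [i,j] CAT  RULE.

[0,1] NP  lex  "in"
[1,2] N\NP  lex  "built"
[0,2] N  <  k=1
[2,3] (S\N)/N  lex  "city"
[3,4] (N/(S/NP))/NP  lex  "map"
[4,5] PP  lex  "often"
[5,6] NP\PP  lex  "idea"
[4,6] NP  <  k=5
[3,6] N/(S/NP)  >  k=4
[6,7] S/NP  lex  "saw"
[3,7] N  >  k=6
[2,7] S\N  >  k=3
[0,7] S  <  k=2

[0,7] S   <
  [0,2] N   <
    [0,1] "in" : NP
    [1,2] "built" : N\NP
  [2,7] S\N   >
    [2,3] "city" : (S\N)/N
    [3,7] N   >
      [3,6] N/(S/NP)   >
        [3,4] "map" : (N/(S/NP))/NP
        [4,6] NP   <
          [4,5] "often" : PP
          [5,6] "idea" : NP\PP
      [6,7] "saw" : S/NP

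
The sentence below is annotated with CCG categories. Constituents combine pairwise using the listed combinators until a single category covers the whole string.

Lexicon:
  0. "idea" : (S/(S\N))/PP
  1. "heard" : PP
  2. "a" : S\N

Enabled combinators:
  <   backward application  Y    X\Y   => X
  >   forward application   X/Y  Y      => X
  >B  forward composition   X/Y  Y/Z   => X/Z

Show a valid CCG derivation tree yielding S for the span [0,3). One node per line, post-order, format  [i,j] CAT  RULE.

[0,1] (S/(S\N))/PP  lex  "idea"
[1,2] PP  lex  "heard"
[0,2] S/(S\N)  >  k=1
[2,3] S\N  lex  "a"
[0,3] S  >  k=2

[0,3] S   >
  [0,2] S/(S\N)   >
    [0,1] "idea" : (S/(S\N))/PP
    [1,2] "heard" : PP
  [2,3] "a" : S\N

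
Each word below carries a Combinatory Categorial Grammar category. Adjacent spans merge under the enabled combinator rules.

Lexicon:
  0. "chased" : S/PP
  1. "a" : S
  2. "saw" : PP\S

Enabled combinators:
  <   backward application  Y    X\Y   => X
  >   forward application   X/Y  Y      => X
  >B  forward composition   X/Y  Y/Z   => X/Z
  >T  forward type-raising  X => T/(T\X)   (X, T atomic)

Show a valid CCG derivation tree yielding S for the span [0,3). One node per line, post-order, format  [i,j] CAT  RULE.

[0,1] S/PP  lex  "chased"
[1,2] S  lex  "a"
[1,2] PP/(PP\S)  >T
[2,3] PP\S  lex  "saw"
[1,3] PP  >  k=2
[0,3] S  >  k=1

[0,3] S   >
  [0,1] "chased" : S/PP
  [1,3] PP   >
    [1,2] PP/(PP\S)   >T
      [1,2] "a" : S
    [2,3] "saw" : PP\S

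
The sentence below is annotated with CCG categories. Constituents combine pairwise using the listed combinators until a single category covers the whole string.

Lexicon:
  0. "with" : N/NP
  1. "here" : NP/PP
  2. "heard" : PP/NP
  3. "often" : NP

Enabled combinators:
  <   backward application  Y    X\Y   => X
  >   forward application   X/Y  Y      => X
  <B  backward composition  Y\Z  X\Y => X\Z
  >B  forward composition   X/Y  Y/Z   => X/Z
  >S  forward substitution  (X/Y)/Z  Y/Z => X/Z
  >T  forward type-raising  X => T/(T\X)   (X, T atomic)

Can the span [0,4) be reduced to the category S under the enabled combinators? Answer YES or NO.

N/NP NP/PP PP/NP NP
CKY chart[0,4] = {N, N/(NP\NP), N/(N\N), N/(PP\PP), NP/(NP\N), PP/(PP\N), S/(S\N)}; S ∉ chart

NO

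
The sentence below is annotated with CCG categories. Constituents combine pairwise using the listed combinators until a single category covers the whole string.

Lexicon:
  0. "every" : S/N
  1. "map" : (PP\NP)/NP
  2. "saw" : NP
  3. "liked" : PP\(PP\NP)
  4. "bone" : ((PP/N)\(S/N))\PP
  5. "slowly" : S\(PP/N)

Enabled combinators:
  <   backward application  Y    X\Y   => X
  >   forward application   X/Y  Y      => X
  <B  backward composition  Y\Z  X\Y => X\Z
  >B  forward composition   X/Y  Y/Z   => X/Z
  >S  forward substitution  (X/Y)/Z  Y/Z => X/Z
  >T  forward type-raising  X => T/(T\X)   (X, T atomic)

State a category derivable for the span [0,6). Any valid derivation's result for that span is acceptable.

[0,6] S   <
  [0,5] PP/N   <
    [0,1] "every" : S/N
    [1,5] (PP/N)\(S/N)   <
      [1,4] PP   <
        [1,3] PP\NP   >
          [1,2] "map" : (PP\NP)/NP
          [2,3] "saw" : NP
        [3,4] "liked" : PP\(PP\NP)
      [4,5] "bone" : ((PP/N)\(S/N))\PP
  [5,6] "slowly" : S\(PP/N)

S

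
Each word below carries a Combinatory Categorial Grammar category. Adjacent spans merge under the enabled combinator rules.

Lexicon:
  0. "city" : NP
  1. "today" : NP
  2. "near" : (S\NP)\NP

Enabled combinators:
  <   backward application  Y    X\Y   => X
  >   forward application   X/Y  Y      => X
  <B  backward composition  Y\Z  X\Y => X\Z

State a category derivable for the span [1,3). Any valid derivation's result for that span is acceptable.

[0,3] S   <
  [0,1] "city" : NP
  [1,3] S\NP   <
    [1,2] "today" : NP
    [2,3] "near" : (S\NP)\NP

S\NP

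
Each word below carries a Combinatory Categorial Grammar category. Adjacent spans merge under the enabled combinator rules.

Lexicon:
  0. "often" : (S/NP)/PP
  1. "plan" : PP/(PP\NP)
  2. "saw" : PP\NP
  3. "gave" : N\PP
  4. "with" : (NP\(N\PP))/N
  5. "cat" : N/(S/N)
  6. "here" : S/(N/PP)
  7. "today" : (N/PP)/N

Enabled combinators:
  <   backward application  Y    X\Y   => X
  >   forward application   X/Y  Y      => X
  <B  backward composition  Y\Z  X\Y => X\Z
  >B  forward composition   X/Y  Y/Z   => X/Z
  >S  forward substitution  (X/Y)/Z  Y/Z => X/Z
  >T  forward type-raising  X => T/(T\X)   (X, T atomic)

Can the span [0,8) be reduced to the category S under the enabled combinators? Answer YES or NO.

YES

[0,8] S   >
  [0,3] S/NP   >
    [0,1] "often" : (S/NP)/PP
    [1,3] PP   >
      [1,2] "plan" : PP/(PP\NP)
      [2,3] "saw" : PP\NP
  [3,8] NP   <
    [3,4] "gave" : N\PP
    [4,8] NP\(N\PP)   >
      [4,5] "with" : (NP\(N\PP))/N
      [5,8] N   >
        [5,6] "cat" : N/(S/N)
        [6,8] S/N   >B
          [6,7] "here" : S/(N/PP)
          [7,8] "today" : (N/PP)/N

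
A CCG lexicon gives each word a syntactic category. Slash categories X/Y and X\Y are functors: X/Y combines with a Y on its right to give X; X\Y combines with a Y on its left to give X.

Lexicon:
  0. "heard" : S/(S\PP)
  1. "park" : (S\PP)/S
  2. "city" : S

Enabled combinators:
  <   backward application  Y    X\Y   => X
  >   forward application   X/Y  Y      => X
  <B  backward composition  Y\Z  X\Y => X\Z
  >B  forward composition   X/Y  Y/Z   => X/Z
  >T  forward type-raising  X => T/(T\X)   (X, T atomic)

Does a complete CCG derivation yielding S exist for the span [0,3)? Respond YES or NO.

YES

[0,3] S   >
  [0,1] "heard" : S/(S\PP)
  [1,3] S\PP   >
    [1,2] "park" : (S\PP)/S
    [2,3] "city" : S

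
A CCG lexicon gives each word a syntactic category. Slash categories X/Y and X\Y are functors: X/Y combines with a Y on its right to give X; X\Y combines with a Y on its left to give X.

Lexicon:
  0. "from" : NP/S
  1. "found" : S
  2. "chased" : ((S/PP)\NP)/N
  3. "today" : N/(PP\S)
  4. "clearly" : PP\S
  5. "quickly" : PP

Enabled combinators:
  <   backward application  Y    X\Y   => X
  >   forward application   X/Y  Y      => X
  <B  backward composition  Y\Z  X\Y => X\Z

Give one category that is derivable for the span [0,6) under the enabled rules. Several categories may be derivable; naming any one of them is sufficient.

[0,6] S   >
  [0,5] S/PP   <
    [0,2] NP   >
      [0,1] "from" : NP/S
      [1,2] "found" : S
    [2,5] (S/PP)\NP   >
      [2,3] "chased" : ((S/PP)\NP)/N
      [3,5] N   >
        [3,4] "today" : N/(PP\S)
        [4,5] "clearly" : PP\S
  [5,6] "quickly" : PP

S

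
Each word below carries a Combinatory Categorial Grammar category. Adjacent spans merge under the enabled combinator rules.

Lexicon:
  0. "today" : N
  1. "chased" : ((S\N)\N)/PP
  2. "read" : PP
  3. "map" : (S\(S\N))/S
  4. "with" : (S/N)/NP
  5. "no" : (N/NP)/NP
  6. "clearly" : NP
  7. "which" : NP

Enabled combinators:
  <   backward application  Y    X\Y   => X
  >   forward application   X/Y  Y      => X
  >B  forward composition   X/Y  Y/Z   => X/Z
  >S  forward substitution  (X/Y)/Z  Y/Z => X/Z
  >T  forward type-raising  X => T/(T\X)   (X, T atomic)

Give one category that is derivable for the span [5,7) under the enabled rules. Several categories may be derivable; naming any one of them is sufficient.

[0,8] S   <
  [0,3] S\N   <
    [0,1] "today" : N
    [1,3] (S\N)\N   >
      [1,2] "chased" : ((S\N)\N)/PP
      [2,3] "read" : PP
  [3,8] S\(S\N)   >
    [3,4] "map" : (S\(S\N))/S
    [4,8] S   >
      [4,7] S/NP   >S
        [4,5] "with" : (S/N)/NP
        [5,7] N/NP   >
          [5,6] "no" : (N/NP)/NP
          [6,7] "clearly" : NP
      [7,8] "which" : NP

N/NP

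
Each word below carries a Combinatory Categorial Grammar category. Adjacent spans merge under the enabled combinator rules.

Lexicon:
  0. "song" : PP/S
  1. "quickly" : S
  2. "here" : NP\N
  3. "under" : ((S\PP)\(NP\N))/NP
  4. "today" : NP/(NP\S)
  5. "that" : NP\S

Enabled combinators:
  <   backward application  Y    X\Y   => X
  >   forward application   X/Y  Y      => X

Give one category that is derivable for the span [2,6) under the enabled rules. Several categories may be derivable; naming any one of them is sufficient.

S\PP

[0,6] S   <
  [0,2] PP   >
    [0,1] "song" : PP/S
    [1,2] "quickly" : S
  [2,6] S\PP   <
    [2,3] "here" : NP\N
    [3,6] (S\PP)\(NP\N)   >
      [3,4] "under" : ((S\PP)\(NP\N))/NP
      [4,6] NP   >
        [4,5] "today" : NP/(NP\S)
        [5,6] "that" : NP\S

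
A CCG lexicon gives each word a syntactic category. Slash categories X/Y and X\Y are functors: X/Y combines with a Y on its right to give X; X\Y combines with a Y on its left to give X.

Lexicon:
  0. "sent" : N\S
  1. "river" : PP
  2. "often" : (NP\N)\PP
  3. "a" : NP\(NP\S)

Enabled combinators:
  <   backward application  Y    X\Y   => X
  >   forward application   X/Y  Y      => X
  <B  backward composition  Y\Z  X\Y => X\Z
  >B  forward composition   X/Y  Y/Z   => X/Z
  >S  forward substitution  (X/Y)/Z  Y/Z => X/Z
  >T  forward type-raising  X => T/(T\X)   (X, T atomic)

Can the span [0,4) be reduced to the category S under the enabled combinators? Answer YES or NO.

N\S PP (NP\N)\PP NP\(NP\S)
CKY chart[0,4] = {N/(N\NP), NP, NP/(NP\NP), PP/(PP\NP), S/(S\NP)}; S ∉ chart

NO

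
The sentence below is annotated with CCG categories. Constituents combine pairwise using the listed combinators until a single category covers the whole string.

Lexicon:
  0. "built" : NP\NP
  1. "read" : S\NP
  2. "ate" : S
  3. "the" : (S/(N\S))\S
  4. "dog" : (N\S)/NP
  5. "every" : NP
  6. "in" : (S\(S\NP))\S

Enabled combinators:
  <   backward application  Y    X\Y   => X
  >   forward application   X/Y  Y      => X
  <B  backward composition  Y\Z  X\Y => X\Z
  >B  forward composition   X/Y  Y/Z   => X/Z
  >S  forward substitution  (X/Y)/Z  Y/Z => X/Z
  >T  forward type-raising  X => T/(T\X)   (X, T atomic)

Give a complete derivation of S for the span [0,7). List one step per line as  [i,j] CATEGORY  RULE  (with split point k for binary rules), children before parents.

[0,1] NP\NP  lex  "built"
[1,2] S\NP  lex  "read"
[0,2] S\NP  <B  k=1
[2,3] S  lex  "ate"
[3,4] (S/(N\S))\S  lex  "the"
[2,4] S/(N\S)  <  k=3
[4,5] (N\S)/NP  lex  "dog"
[2,5] S/NP  >B  k=4
[5,6] NP  lex  "every"
[2,6] S  >  k=5
[6,7] (S\(S\NP))\S  lex  "in"
[2,7] S\(S\NP)  <  k=6
[0,7] S  <  k=2

[0,7] S   <
  [0,2] S\NP   <B
    [0,1] "built" : NP\NP
    [1,2] "read" : S\NP
  [2,7] S\(S\NP)   <
    [2,6] S   >
      [2,5] S/NP   >B
        [2,4] S/(N\S)   <
          [2,3] "ate" : S
          [3,4] "the" : (S/(N\S))\S
        [4,5] "dog" : (N\S)/NP
      [5,6] "every" : NP
    [6,7] "in" : (S\(S\NP))\S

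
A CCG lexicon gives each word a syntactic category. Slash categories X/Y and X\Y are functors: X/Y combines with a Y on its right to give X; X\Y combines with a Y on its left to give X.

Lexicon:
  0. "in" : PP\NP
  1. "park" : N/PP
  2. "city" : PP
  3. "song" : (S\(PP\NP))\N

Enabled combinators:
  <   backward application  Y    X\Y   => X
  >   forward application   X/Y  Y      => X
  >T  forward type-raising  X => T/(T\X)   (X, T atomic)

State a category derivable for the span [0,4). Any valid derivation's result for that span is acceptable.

S

[0,4] S   <
  [0,1] "in" : PP\NP
  [1,4] S\(PP\NP)   <
    [1,3] N   >
      [1,2] "park" : N/PP
      [2,3] "city" : PP
    [3,4] "song" : (S\(PP\NP))\N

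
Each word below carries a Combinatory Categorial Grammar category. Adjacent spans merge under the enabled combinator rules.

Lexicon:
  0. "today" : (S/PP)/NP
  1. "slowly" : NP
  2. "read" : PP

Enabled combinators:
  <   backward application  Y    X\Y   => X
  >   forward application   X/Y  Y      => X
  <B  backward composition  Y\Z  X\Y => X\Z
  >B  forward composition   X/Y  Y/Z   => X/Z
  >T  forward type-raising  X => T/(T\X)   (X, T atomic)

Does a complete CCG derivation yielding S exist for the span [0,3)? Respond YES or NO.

YES

[0,3] S   >
  [0,2] S/PP   >
    [0,1] "today" : (S/PP)/NP
    [1,2] "slowly" : NP
  [2,3] "read" : PP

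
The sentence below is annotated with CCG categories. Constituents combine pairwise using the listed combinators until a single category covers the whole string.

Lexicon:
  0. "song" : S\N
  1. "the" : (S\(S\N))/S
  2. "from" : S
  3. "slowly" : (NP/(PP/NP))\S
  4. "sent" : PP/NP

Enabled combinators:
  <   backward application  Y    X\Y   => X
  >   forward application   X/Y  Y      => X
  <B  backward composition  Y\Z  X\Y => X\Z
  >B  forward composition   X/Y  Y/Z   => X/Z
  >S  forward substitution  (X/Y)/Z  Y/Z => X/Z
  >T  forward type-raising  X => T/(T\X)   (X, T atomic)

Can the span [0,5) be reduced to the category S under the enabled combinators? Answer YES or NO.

NO

S\N (S\(S\N))/S S (NP/(PP/NP))\S PP/NP
CKY chart[0,5] = {N/(N\NP), NP, NP/(NP\NP), PP/(PP\NP), S/(S\NP)}; S ∉ chart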